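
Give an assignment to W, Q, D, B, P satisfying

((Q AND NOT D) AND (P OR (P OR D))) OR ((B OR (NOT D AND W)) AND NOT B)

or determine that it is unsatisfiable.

W=F; Q=T; D=F; B=T; P=T

  ((Q AND NOT D) AND (P OR (P OR D))) OR ((B OR (NOT D AND W)) AND NOT B) = True
    (Q AND NOT D) AND (P OR (P OR D)) = True
      Q AND NOT D = True
        NOT D = True
      P OR (P OR D) = True
        P OR D = True
    (B OR (NOT D AND W)) AND NOT B = False
      B OR (NOT D AND W) = True
        NOT D AND W = False
          NOT D = True
      NOT B = False
The formula evaluates to True.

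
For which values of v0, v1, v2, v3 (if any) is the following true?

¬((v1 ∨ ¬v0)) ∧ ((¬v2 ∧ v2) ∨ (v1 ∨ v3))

v0 = True, v1 = False, v2 = False, v3 = True

  ¬((v1 ∨ ¬v0)) = True
    v1 ∨ ¬v0 = False
      ¬v0 = False
  (¬v2 ∧ v2) ∨ (v1 ∨ v3) = True
    ¬v2 ∧ v2 = False
      ¬v2 = True
    v1 ∨ v3 = True
Both conjuncts True, so the formula holds.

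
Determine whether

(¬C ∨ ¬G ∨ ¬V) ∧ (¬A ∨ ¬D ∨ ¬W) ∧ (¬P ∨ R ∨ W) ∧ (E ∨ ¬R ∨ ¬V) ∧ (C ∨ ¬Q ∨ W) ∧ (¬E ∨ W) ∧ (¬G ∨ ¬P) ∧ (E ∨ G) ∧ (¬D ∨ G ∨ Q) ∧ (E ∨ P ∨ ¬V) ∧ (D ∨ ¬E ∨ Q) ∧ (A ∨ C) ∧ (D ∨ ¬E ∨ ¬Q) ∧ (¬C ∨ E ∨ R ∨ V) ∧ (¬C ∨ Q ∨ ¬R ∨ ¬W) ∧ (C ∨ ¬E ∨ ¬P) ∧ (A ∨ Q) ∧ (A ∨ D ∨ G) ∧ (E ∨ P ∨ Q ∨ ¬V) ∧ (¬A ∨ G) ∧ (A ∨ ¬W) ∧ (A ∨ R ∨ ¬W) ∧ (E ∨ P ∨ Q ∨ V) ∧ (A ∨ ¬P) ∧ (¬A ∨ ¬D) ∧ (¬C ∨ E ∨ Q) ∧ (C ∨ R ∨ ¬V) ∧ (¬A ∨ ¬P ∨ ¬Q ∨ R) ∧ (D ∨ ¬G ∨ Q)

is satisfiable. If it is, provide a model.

Set W = True.
  then (A ∨ ¬W) forces A = True.
  then (¬A ∨ ¬D) forces D = False.
  then (¬A ∨ G) forces G = True.
  then (D ∨ ¬G ∨ Q) forces Q = True.
  then (¬G ∨ ¬P) forces P = False.
  then (D ∨ ¬E ∨ ¬Q) forces E = False.
  then (E ∨ P ∨ ¬V) forces V = False.
Set C = False.
Set R = True.
All clauses satisfied.

W: True; Q: True; E: False; A: True; G: True; D: False; C: False; R: True; P: False; V: False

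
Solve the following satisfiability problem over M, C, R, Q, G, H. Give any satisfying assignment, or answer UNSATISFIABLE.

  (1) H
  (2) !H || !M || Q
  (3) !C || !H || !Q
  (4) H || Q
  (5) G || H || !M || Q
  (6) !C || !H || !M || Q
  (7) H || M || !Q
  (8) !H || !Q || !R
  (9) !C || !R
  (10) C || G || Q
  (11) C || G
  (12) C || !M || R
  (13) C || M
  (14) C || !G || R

M=F, C=T, R=F, Q=F, G=F, H=T

Unit clause (H) forces H = True.
Set M = False.
  then (C || M) forces C = True.
  then (!C || !H || !Q) forces Q = False.
  then (!C || !R) forces R = False.
Set G = False.
All clauses satisfied.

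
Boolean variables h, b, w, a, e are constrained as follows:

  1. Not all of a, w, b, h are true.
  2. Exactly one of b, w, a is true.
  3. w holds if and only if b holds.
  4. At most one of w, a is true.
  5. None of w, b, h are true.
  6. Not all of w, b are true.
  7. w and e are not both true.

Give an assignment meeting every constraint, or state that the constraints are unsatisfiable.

h = False, b = False, w = False, a = True, e = False

  (1) {a, w, b, h}: 1/4 true — not all ✓
  (2) {b, w, a}: 1 true — exactly one ✓
  (3) w=F, b=F — same ✓
  (4) {w, a}: 1 true — at most one ✓
  (5) {w, b, h}: 0 true — none ✓
  (6) {w, b}: 0/2 true — not all ✓
  (7) w=F, e=F — not both ✓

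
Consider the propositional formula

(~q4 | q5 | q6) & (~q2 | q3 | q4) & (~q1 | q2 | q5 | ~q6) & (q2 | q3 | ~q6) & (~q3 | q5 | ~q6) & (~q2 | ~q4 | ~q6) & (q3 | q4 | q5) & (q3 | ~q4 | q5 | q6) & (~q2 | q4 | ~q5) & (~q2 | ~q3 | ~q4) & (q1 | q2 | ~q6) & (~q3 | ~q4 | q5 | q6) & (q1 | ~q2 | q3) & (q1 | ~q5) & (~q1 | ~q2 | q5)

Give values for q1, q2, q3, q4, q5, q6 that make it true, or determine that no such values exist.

Set q1 = False.
  then (q1 | ~q5) forces q5 = False.
Set q2 = True.
  then (q1 | ~q2 | q3) forces q3 = True.
  then (~q3 | q5 | ~q6) forces q6 = False.
  then (~q2 | ~q3 | ~q4) forces q4 = False.
All clauses satisfied.

q1 = False; q2 = True; q3 = True; q4 = False; q5 = False; q6 = False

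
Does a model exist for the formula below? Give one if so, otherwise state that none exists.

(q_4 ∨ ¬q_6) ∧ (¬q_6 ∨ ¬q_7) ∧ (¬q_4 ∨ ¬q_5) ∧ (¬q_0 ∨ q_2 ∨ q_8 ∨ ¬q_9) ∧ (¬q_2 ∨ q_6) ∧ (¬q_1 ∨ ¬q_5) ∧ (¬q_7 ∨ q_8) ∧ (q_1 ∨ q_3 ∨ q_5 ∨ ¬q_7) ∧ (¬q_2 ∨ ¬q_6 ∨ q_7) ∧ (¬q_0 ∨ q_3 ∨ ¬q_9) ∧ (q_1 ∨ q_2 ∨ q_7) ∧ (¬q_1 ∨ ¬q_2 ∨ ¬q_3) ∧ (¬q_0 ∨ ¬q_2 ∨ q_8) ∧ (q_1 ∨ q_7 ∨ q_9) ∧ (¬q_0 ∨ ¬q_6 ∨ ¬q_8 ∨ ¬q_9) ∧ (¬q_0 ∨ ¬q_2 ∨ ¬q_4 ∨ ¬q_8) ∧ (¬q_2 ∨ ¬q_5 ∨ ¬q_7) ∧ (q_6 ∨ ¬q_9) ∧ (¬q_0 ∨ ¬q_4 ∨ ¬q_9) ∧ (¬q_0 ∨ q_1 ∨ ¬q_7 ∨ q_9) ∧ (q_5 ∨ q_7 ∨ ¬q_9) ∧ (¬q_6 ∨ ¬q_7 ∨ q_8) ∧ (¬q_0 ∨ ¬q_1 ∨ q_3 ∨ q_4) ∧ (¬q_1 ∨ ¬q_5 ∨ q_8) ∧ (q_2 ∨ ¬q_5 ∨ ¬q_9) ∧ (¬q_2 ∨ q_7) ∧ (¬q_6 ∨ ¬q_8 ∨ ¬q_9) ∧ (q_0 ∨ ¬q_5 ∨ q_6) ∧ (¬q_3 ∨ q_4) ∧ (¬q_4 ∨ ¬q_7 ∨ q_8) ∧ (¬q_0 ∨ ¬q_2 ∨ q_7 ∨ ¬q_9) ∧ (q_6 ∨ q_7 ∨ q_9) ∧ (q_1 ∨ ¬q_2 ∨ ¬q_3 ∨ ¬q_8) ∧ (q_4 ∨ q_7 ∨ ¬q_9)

Set q_0 = False.
Set q_1 = True.
  then (¬q_1 ∨ ¬q_5) forces q_5 = False.
Set q_2 = False.
Set q_3 = True.
  then (¬q_3 ∨ q_4) forces q_4 = True.
Set q_6 = False.
  then (q_6 ∨ ¬q_9) forces q_9 = False.
  then (q_6 ∨ q_7 ∨ q_9) forces q_7 = True.
  then (¬q_7 ∨ q_8) forces q_8 = True.
All clauses satisfied.

q_0 = False; q_1 = True; q_2 = False; q_3 = True; q_4 = True; q_5 = False; q_6 = False; q_7 = True; q_8 = True; q_9 = False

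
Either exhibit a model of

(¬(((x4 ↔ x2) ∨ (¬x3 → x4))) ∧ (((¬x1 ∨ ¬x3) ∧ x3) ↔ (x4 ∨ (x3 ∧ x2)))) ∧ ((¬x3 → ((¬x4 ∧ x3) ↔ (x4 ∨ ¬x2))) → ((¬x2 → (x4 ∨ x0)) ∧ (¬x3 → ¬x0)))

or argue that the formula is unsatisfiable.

x0 = False; x1 = False; x2 = True; x3 = False; x4 = False

  ¬(((x4 ↔ x2) ∨ (¬x3 → x4))) ∧ (((¬x1 ∨ ¬x3) ∧ x3) ↔ (x4 ∨ (x3 ∧ x2))) = True
    ¬(((x4 ↔ x2) ∨ (¬x3 → x4))) = True
      (x4 ↔ x2) ∨ (¬x3 → x4) = False
        x4 ↔ x2 = False
        ¬x3 → x4 = False
          ¬x3 = True
    ((¬x1 ∨ ¬x3) ∧ x3) ↔ (x4 ∨ (x3 ∧ x2)) = True
      (¬x1 ∨ ¬x3) ∧ x3 = False
        ¬x1 ∨ ¬x3 = True
          ¬x1 = True
          ¬x3 = True
      x4 ∨ (x3 ∧ x2) = False
        x3 ∧ x2 = False
  (¬x3 → ((¬x4 ∧ x3) ↔ (x4 ∨ ¬x2))) → ((¬x2 → (x4 ∨ x0)) ∧ (¬x3 → ¬x0)) = True
    ¬x3 → ((¬x4 ∧ x3) ↔ (x4 ∨ ¬x2)) = True
      ¬x3 = True
      (¬x4 ∧ x3) ↔ (x4 ∨ ¬x2) = True
        ¬x4 ∧ x3 = False
          ¬x4 = True
        x4 ∨ ¬x2 = False
          ¬x2 = False
    (¬x2 → (x4 ∨ x0)) ∧ (¬x3 → ¬x0) = True
      ¬x2 → (x4 ∨ x0) = True
        ¬x2 = False
        x4 ∨ x0 = False
      ¬x3 → ¬x0 = True
        ¬x3 = True
        ¬x0 = True
Both conjuncts True, so the formula holds.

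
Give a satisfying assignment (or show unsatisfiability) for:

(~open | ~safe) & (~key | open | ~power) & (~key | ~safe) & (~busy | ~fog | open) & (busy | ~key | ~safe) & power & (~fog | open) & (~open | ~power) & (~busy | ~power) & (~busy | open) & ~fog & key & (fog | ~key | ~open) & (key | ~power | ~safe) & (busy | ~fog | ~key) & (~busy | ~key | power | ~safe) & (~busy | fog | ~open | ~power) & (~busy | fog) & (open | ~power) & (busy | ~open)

Case power = True:
  (~open | ~power) forces open = False.
  Clause (open | ~power) is falsified — contradiction.
Case power = False:
  Clause (power) is falsified — contradiction.
Both cases fail, so the formula is unsatisfiable.

The formula is unsatisfiable.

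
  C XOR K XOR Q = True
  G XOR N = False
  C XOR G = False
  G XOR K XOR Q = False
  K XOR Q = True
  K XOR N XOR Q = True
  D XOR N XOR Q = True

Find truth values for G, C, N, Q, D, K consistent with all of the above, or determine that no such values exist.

Adding constraints 1, 3, 4 mod 2: every variable appears an even number of times on the left, so the left side is 0.
But the right sides sum to 1 (mod 2). 0 ≠ 1 — the system is inconsistent.

Unsatisfiable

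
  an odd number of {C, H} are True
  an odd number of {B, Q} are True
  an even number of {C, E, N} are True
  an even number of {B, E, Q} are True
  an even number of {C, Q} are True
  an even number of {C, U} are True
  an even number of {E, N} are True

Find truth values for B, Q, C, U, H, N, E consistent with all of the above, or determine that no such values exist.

B: True, Q: False, C: False, U: False, H: True, N: True, E: True

{C, H}: 1 true → odd ✓
{B, Q}: 1 true → odd ✓
{C, E, N}: 2 true → even ✓
{B, E, Q}: 2 true → even ✓
{C, Q}: 0 true → even ✓
{C, U}: 0 true → even ✓
{E, N}: 2 true → even ✓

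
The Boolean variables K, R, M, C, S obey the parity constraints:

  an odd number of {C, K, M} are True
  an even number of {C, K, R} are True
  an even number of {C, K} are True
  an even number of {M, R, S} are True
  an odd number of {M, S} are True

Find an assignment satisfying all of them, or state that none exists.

Adding constraints 2, 3, 4, 5 mod 2: every variable appears an even number of times on the left, so the left side is 0.
But the right sides sum to 1 (mod 2). 0 ≠ 1 — the system is inconsistent.

Unsatisfiable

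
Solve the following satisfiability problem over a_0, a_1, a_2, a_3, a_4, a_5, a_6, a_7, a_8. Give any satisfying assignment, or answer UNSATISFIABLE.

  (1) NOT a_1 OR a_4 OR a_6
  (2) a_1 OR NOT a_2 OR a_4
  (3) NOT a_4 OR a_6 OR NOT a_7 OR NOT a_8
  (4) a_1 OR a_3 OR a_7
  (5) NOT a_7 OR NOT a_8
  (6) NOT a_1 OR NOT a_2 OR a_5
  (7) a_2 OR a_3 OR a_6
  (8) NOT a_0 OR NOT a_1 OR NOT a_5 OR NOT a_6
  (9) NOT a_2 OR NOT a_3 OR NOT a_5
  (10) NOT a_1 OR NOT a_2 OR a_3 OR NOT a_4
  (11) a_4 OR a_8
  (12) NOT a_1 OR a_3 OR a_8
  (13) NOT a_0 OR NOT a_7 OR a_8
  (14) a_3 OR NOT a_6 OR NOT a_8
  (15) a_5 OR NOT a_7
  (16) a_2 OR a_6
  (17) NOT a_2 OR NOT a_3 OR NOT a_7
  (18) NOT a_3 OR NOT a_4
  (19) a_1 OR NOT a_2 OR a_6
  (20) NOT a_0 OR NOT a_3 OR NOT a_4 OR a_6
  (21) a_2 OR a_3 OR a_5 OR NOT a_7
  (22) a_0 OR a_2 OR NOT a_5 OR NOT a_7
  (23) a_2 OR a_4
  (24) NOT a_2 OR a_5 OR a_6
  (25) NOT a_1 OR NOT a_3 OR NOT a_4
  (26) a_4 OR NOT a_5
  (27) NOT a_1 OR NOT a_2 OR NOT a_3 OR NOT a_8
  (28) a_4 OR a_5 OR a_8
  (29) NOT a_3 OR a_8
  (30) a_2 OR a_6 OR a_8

a_0 = False, a_1 = False, a_2 = True, a_3 = False, a_4 = True, a_5 = True, a_6 = True, a_7 = True, a_8 = False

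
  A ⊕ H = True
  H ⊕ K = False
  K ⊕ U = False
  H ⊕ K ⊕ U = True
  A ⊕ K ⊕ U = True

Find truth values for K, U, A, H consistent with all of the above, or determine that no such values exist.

The formula is unsatisfiable.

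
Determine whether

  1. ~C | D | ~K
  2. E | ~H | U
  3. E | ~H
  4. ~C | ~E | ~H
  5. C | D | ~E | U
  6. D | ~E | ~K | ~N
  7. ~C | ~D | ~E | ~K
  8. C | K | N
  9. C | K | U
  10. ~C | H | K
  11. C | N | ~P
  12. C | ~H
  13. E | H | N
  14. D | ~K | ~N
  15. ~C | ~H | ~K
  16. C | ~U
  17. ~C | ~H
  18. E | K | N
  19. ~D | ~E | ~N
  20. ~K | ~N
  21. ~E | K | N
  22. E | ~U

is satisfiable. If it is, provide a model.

Try H = True:
  (E | ~H) forces E = True.
  (~C | ~E | ~H) forces C = False.
  clause (C | ~H) is falsified — backtrack.
So H = False.
Try U = True:
  (C | ~U) forces C = True.
  (~C | H | K) forces K = True.
  (~C | D | ~K) forces D = True.
  (~C | ~D | ~E | ~K) forces E = False.
  clause (E | ~U) is falsified — backtrack.
So U = False.
Set N = False.
  then (E | H | N) forces E = True.
  then (~E | K | N) forces K = True.
Set C = False.
  then (C | D | ~E | U) forces D = True.
  then (C | N | ~P) forces P = False.
All clauses satisfied.

H = False, U = False, N = False, E = True, C = False, K = True, P = False, D = True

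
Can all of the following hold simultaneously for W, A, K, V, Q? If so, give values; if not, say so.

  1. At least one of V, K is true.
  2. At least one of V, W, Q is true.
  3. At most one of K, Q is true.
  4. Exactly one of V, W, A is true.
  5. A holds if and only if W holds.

W=F; A=F; K=F; V=T; Q=T

  (1) {V, K}: 1 true — at least one ✓
  (2) {V, W, Q}: 2 true — at least one ✓
  (3) {K, Q}: 1 true — at most one ✓
  (4) {V, W, A}: 1 true — exactly one ✓
  (5) A=F, W=F — same ✓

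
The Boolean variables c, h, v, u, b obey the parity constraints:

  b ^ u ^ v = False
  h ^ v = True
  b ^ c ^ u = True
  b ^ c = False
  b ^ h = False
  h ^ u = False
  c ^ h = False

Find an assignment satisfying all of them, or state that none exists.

c = True, h = True, v = False, u = True, b = True

b ^ u ^ v = T ^ T ^ F = False ✓
h ^ v = T ^ F = True ✓
b ^ c ^ u = T ^ T ^ T = True ✓
b ^ c = T ^ T = False ✓
b ^ h = T ^ T = False ✓
h ^ u = T ^ T = False ✓
c ^ h = T ^ T = False ✓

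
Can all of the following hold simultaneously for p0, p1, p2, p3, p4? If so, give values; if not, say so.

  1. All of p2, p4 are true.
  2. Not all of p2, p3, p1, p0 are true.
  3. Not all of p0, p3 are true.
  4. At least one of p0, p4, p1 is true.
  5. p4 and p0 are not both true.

p0 = False; p1 = False; p2 = True; p3 = False; p4 = True

  (1) {p2, p4}: all 2 true ✓
  (2) {p2, p3, p1, p0}: 1/4 true — not all ✓
  (3) {p0, p3}: 0/2 true — not all ✓
  (4) {p0, p4, p1}: 1 true — at least one ✓
  (5) p4=T, p0=F — not both ✓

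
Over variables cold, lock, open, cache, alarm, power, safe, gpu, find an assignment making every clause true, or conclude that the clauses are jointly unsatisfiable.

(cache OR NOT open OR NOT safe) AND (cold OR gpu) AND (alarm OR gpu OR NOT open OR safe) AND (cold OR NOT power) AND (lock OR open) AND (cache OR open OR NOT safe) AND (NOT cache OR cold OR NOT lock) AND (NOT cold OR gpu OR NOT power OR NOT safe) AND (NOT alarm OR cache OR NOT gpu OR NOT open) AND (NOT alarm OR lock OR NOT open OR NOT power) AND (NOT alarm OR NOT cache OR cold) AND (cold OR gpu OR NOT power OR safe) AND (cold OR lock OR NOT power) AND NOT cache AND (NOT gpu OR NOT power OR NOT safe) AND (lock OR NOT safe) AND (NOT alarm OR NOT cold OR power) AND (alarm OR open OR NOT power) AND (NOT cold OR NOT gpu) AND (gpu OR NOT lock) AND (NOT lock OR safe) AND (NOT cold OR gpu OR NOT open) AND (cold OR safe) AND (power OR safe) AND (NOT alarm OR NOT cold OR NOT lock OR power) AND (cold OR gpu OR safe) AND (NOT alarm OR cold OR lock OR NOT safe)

Case safe = True:
  (NOT cache) forces cache = False.
  (cache OR NOT open OR NOT safe) forces open = False.
  Clause (cache OR open OR NOT safe) is falsified — contradiction.
Case safe = False:
  (NOT cache) forces cache = False.
  (NOT lock OR safe) forces lock = False.
  (lock OR open) forces open = True.
  (cold OR safe) forces cold = True.
  (NOT cold OR NOT gpu) forces gpu = False.
  Clause (NOT cold OR gpu OR NOT open) is falsified — contradiction.
Both cases fail, so the formula is unsatisfiable.

Unsatisfiable — no assignment works.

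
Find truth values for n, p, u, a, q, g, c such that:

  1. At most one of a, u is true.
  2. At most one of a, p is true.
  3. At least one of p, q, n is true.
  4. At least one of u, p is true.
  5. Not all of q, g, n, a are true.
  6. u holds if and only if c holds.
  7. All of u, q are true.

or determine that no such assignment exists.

n = False; p = False; u = True; a = False; q = True; g = True; c = True

  (1) {a, u}: 1 true — at most one ✓
  (2) {a, p}: 0 true — at most one ✓
  (3) {p, q, n}: 1 true — at least one ✓
  (4) {u, p}: 1 true — at least one ✓
  (5) {q, g, n, a}: 2/4 true — not all ✓
  (6) u=T, c=T — same ✓
  (7) {u, q}: all 2 true ✓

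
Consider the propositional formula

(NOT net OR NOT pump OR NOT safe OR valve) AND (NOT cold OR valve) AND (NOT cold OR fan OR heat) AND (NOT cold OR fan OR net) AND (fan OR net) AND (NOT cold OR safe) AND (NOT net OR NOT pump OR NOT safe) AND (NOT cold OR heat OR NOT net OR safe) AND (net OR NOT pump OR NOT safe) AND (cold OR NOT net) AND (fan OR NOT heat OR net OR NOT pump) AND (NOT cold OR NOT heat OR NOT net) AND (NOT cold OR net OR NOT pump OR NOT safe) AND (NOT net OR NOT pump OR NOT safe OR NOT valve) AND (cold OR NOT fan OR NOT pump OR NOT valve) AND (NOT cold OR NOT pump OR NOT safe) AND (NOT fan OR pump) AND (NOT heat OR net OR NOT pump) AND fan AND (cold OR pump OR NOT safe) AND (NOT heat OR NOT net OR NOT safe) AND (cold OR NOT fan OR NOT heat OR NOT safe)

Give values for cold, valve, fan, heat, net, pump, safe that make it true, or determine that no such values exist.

Unit clause (fan) forces fan = True.
In (NOT fan OR pump) only pump is left, so pump = True.
Try cold = True:
  (NOT cold OR valve) forces valve = True.
  (NOT cold OR safe) forces safe = True.
  clause (NOT cold OR NOT pump OR NOT safe) is falsified — backtrack.
So cold = False.
  then (cold OR NOT net) forces net = False.
  then (cold OR NOT fan OR NOT pump OR NOT valve) forces valve = False.
  then (NOT heat OR net OR NOT pump) forces heat = False.
  then (net OR NOT pump OR NOT safe) forces safe = False.
All clauses satisfied.

cold=F, valve=F, fan=T, heat=F, net=F, pump=T, safe=F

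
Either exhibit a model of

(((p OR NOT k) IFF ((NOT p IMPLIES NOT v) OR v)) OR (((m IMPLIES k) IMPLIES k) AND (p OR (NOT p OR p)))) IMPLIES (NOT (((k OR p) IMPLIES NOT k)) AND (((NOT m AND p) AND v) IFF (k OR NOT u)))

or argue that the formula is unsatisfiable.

u = True, p = True, k = True, m = False, v = True

  (((p OR NOT k) IFF ((NOT p IMPLIES NOT v) OR v)) OR (((m IMPLIES k) IMPLIES k) AND (p OR (NOT p OR p)))) IMPLIES (NOT (((k OR p) IMPLIES NOT k)) AND (((NOT m AND p) AND v) IFF (k OR NOT u))) = True
    ((p OR NOT k) IFF ((NOT p IMPLIES NOT v) OR v)) OR (((m IMPLIES k) IMPLIES k) AND (p OR (NOT p OR p))) = True
      (p OR NOT k) IFF ((NOT p IMPLIES NOT v) OR v) = True
        p OR NOT k = True
          NOT k = False
        (NOT p IMPLIES NOT v) OR v = True
          NOT p IMPLIES NOT v = True
            NOT p = False
            NOT v = False
      ((m IMPLIES k) IMPLIES k) AND (p OR (NOT p OR p)) = True
        (m IMPLIES k) IMPLIES k = True
          m IMPLIES k = True
        p OR (NOT p OR p) = True
          NOT p OR p = True
            NOT p = False
    NOT (((k OR p) IMPLIES NOT k)) AND (((NOT m AND p) AND v) IFF (k OR NOT u)) = True
      NOT (((k OR p) IMPLIES NOT k)) = True
        (k OR p) IMPLIES NOT k = False
          k OR p = True
          NOT k = False
      ((NOT m AND p) AND v) IFF (k OR NOT u) = True
        (NOT m AND p) AND v = True
          NOT m AND p = True
            NOT m = True
        k OR NOT u = True
          NOT u = False
The formula evaluates to True.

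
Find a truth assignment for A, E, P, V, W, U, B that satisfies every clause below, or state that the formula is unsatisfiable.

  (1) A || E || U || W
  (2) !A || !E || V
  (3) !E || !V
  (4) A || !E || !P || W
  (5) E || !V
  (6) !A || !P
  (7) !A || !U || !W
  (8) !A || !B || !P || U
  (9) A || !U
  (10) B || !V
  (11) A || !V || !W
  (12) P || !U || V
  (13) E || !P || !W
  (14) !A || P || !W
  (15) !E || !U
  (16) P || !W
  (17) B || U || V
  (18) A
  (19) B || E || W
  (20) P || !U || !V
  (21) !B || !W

A = True, E = False, P = False, V = False, W = False, U = False, B = True

Unit clause (A) forces A = True.
In (!A || !P) only !P is left, so P = False.
In (!A || P || !W) only !W is left, so W = False.
Try E = True:
  (!A || !E || V) forces V = True.
  clause (!E || !V) is falsified — backtrack.
So E = False.
  then (E || !V) forces V = False.
  then (P || !U || V) forces U = False.
  then (B || U || V) forces B = True.
All clauses satisfied.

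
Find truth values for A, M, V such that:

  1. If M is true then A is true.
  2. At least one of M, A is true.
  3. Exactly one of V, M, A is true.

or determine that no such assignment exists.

A = True; M = False; V = False

  (1) M=F ⇒ A: vacuous ✓
  (2) {M, A}: 1 true — at least one ✓
  (3) {V, M, A}: 1 true — exactly one ✓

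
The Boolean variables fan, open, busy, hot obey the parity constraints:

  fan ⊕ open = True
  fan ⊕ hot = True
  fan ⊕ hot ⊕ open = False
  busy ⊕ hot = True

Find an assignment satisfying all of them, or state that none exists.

fan = False; open = True; busy = False; hot = True

fan ⊕ open = F ⊕ T = True ✓
fan ⊕ hot = F ⊕ T = True ✓
fan ⊕ hot ⊕ open = F ⊕ T ⊕ T = False ✓
busy ⊕ hot = F ⊕ T = True ✓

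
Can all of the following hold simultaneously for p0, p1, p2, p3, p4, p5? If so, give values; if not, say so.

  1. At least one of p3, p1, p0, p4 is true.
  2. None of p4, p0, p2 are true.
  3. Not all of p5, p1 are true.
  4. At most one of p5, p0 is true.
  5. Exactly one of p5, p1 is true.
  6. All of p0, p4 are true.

Case p0 = True:
  Constraint (2) is violated (p0=T) — contradiction.
Case p0 = False:
  Constraint (6) is violated (p0=F) — contradiction.
Both cases fail — unsatisfiable.

Unsatisfiable — no assignment works.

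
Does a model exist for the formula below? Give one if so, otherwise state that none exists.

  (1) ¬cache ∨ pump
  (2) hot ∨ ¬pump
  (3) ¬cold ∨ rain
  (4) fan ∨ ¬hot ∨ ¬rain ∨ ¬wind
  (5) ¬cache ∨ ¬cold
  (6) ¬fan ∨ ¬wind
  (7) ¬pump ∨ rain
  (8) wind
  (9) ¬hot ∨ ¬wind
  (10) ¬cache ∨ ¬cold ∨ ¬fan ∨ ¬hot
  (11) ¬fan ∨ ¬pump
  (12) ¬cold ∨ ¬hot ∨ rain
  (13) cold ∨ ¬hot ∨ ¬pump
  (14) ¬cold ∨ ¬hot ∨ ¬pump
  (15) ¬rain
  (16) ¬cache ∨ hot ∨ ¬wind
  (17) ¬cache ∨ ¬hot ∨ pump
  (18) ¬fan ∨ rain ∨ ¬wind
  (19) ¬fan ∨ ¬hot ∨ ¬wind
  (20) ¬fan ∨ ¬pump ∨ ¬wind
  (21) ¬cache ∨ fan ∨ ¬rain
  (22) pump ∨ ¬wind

Unsatisfiable

Case wind = True:
  (¬fan ∨ ¬wind) forces fan = False.
  (¬hot ∨ ¬wind) forces hot = False.
  (hot ∨ ¬pump) forces pump = False.
  Clause (pump ∨ ¬wind) is falsified — contradiction.
Case wind = False:
  Clause (wind) is falsified — contradiction.
Both cases fail, so the formula is unsatisfiable.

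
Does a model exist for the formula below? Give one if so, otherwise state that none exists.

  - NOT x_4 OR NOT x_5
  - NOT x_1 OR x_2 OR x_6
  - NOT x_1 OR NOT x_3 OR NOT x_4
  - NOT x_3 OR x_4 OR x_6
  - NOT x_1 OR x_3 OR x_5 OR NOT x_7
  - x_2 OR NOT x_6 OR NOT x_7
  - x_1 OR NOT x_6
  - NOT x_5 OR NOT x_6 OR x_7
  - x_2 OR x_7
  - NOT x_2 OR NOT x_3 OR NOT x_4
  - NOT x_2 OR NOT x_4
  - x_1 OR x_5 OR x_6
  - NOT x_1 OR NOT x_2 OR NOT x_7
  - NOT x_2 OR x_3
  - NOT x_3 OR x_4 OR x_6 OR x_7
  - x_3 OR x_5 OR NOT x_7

Set x_1 = False.
  then (x_1 OR NOT x_6) forces x_6 = False.
  then (x_1 OR x_5 OR x_6) forces x_5 = True.
  then (NOT x_4 OR NOT x_5) forces x_4 = False.
  then (NOT x_3 OR x_4 OR x_6) forces x_3 = False.
  then (NOT x_2 OR x_3) forces x_2 = False.
  then (x_2 OR x_7) forces x_7 = True.
All clauses satisfied.

x_1=F, x_2=F, x_3=F, x_4=F, x_5=T, x_6=F, x_7=T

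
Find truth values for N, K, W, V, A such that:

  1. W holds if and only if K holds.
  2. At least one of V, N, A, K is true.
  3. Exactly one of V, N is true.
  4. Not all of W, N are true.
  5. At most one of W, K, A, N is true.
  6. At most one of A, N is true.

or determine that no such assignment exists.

N = False; K = False; W = False; V = True; A = False

  (1) W=F, K=F — same ✓
  (2) {V, N, A, K}: 1 true — at least one ✓
  (3) {V, N}: 1 true — exactly one ✓
  (4) {W, N}: 0/2 true — not all ✓
  (5) {W, K, A, N}: 0 true — at most one ✓
  (6) {A, N}: 0 true — at most one ✓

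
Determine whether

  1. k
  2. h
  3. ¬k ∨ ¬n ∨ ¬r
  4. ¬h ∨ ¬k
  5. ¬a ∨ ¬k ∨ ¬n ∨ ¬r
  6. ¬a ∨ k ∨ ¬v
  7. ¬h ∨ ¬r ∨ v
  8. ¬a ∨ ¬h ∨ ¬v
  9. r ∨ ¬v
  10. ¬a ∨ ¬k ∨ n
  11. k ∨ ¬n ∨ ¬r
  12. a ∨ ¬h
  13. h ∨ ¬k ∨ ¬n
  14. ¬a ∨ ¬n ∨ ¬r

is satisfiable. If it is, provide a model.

Case k = True:
  (h) forces h = True.
  Clause (¬h ∨ ¬k) is falsified — contradiction.
Case k = False:
  Clause (k) is falsified — contradiction.
Both cases fail, so the formula is unsatisfiable.

The formula is unsatisfiable.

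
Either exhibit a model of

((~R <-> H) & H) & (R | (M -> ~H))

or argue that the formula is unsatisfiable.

R: False, M: False, H: True

  (~R <-> H) & H = True
    ~R <-> H = True
      ~R = True
  R | (M -> ~H) = True
    M -> ~H = True
      ~H = False
Both conjuncts True, so the formula holds.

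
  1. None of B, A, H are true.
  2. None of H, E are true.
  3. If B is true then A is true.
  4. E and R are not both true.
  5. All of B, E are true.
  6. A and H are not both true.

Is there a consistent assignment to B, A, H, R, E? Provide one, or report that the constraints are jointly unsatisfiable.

Unsatisfiable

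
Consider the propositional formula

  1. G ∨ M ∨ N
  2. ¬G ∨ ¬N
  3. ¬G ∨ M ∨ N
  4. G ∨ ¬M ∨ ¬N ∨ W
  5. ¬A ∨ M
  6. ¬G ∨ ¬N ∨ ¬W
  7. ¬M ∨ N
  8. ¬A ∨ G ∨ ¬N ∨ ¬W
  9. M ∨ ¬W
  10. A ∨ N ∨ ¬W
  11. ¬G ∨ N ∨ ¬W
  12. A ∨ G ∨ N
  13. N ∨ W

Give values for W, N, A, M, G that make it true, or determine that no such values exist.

Set W = False.
  then (N ∨ W) forces N = True.
  then (¬G ∨ ¬N) forces G = False.
  then (G ∨ ¬M ∨ ¬N ∨ W) forces M = False.
  then (¬A ∨ M) forces A = False.
All clauses satisfied.

W: False; N: True; A: False; M: False; G: False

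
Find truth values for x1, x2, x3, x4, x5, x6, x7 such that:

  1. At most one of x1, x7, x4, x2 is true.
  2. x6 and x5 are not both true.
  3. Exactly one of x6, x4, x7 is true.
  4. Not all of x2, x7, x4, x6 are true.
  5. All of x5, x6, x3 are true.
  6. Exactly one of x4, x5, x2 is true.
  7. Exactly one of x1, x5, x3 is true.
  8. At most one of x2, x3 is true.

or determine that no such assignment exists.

Case x3 = True:
  (5) forces x5 = True.
  Constraint (7) is violated (x5=T, x3=T) — contradiction.
Case x3 = False:
  Constraint (5) is violated (x3=F) — contradiction.
Both cases fail — unsatisfiable.

UNSATISFIABLE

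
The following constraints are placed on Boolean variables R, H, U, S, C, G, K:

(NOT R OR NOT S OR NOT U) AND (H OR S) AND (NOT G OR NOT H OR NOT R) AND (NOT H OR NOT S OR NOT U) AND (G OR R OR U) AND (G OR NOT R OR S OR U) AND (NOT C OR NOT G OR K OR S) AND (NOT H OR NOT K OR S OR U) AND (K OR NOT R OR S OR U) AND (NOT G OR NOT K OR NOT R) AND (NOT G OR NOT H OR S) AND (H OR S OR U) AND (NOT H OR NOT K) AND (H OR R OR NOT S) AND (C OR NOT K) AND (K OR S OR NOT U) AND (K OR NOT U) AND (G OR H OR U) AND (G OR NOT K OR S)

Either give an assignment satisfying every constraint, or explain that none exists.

R = True, H = True, U = False, S = True, C = False, G = False, K = False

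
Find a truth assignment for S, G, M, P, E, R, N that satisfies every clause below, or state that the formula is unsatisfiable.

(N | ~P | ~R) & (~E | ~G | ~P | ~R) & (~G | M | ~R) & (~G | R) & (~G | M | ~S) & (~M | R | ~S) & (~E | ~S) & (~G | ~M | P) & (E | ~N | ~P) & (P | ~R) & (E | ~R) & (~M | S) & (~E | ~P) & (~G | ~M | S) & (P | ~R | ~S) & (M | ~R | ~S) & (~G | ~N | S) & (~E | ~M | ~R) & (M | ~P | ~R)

S=F, G=F, M=F, P=F, E=F, R=F, N=T

Set S = False.
  then (~M | S) forces M = False.
Try G = True:
  (~G | M | ~R) forces R = False.
  clause (~G | R) is falsified — backtrack.
So G = False.
Set P = False.
  then (P | ~R) forces R = False.
Set E = False.
Set N = True.
All clauses satisfied.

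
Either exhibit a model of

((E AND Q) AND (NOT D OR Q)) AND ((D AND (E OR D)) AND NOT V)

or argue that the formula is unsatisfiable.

V: False; Q: True; E: True; D: True

  (E AND Q) AND (NOT D OR Q) = True
    E AND Q = True
    NOT D OR Q = True
      NOT D = False
  (D AND (E OR D)) AND NOT V = True
    D AND (E OR D) = True
      E OR D = True
    NOT V = True
Both conjuncts True, so the formula holds.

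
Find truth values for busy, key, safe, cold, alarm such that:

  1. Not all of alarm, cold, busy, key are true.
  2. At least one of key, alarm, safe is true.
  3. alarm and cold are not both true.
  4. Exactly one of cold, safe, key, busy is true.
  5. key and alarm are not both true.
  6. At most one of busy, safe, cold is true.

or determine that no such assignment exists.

busy=F, key=F, safe=T, cold=F, alarm=T

  (1) {alarm, cold, busy, key}: 1/4 true — not all ✓
  (2) {key, alarm, safe}: 2 true — at least one ✓
  (3) alarm=T, cold=F — not both ✓
  (4) {cold, safe, key, busy}: 1 true — exactly one ✓
  (5) key=F, alarm=T — not both ✓
  (6) {busy, safe, cold}: 1 true — at most one ✓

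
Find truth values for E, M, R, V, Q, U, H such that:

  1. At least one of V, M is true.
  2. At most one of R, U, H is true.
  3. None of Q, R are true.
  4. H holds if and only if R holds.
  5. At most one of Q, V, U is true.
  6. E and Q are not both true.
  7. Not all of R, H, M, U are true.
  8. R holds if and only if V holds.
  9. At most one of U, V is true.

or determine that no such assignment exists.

E: False; M: True; R: False; V: False; Q: False; U: False; H: False

  (1) {V, M}: 1 true — at least one ✓
  (2) {R, U, H}: 0 true — at most one ✓
  (3) {Q, R}: 0 true — none ✓
  (4) H=F, R=F — same ✓
  (5) {Q, V, U}: 0 true — at most one ✓
  (6) E=F, Q=F — not both ✓
  (7) {R, H, M, U}: 1/4 true — not all ✓
  (8) R=F, V=F — same ✓
  (9) {U, V}: 0 true — at most one ✓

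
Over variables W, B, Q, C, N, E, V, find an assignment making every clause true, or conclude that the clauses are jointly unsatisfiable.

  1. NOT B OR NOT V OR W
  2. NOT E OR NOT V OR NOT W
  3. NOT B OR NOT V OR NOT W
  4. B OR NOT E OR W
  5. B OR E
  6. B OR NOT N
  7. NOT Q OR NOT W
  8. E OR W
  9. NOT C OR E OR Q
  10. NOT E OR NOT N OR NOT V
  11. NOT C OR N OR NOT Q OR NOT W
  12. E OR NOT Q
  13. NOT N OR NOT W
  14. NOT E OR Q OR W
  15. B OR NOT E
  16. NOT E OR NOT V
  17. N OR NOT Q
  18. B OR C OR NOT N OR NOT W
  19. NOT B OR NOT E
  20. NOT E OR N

W=T; B=T; Q=F; C=F; N=F; E=F; V=F

Try W = False:
  (E OR W) forces E = True.
  (B OR NOT E OR W) forces B = True.
  clause (NOT B OR NOT E) is falsified — backtrack.
So W = True.
  then (NOT Q OR NOT W) forces Q = False.
  then (NOT N OR NOT W) forces N = False.
  then (NOT E OR N) forces E = False.
  then (B OR E) forces B = True.
  then (NOT C OR E OR Q) forces C = False.
  then (NOT B OR NOT V OR NOT W) forces V = False.
All clauses satisfied.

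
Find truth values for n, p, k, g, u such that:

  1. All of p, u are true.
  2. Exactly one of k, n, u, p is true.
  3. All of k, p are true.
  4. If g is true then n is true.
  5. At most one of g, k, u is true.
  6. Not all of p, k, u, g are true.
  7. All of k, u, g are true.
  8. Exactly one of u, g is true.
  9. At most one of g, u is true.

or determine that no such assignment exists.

Unsatisfiable

Case p = True:
  (1) forces u = True.
  Constraint (2) is violated (u=T, p=T) — contradiction.
Case p = False:
  Constraint (1) is violated (p=F) — contradiction.
Both cases fail — unsatisfiable.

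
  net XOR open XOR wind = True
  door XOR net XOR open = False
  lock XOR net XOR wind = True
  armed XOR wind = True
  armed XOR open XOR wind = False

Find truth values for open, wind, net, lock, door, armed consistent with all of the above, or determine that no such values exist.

open = True, wind = False, net = False, lock = True, door = True, armed = True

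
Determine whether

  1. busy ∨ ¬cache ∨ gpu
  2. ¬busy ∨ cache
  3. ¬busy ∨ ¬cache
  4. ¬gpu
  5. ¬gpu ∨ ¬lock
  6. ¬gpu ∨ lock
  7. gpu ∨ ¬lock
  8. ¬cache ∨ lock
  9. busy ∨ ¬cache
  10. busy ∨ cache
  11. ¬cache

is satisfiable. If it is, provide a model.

Unsatisfiable

Case cache = True:
  Clause (¬cache) is falsified — contradiction.
Case cache = False:
  (¬busy ∨ cache) forces busy = False.
  Clause (busy ∨ cache) is falsified — contradiction.
Both cases fail, so the formula is unsatisfiable.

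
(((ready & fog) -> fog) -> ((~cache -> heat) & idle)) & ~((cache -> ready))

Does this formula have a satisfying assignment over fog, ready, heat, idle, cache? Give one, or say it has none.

fog=T, ready=F, heat=F, idle=T, cache=T

  ((ready & fog) -> fog) -> ((~cache -> heat) & idle) = True
    (ready & fog) -> fog = True
      ready & fog = False
    (~cache -> heat) & idle = True
      ~cache -> heat = True
        ~cache = False
  ~((cache -> ready)) = True
    cache -> ready = False
Both conjuncts True, so the formula holds.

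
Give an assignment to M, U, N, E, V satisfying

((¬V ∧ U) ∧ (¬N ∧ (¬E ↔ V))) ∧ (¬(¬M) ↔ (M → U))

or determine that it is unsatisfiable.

M=T, U=T, N=F, E=T, V=F

  (¬V ∧ U) ∧ (¬N ∧ (¬E ↔ V)) = True
    ¬V ∧ U = True
      ¬V = True
    ¬N ∧ (¬E ↔ V) = True
      ¬N = True
      ¬E ↔ V = True
        ¬E = False
  ¬(¬M) ↔ (M → U) = True
    ¬(¬M) = True
      ¬M = False
    M → U = True
Both conjuncts True, so the formula holds.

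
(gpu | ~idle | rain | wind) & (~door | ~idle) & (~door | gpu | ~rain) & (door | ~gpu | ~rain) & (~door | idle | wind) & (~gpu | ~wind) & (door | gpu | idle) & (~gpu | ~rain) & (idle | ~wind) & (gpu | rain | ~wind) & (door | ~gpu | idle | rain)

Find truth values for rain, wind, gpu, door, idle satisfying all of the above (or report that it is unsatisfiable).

Set rain = True.
  then (~gpu | ~rain) forces gpu = False.
  then (~door | gpu | ~rain) forces door = False.
  then (door | gpu | idle) forces idle = True.
Set wind = False.
All clauses satisfied.

rain: True; wind: False; gpu: False; door: False; idle: True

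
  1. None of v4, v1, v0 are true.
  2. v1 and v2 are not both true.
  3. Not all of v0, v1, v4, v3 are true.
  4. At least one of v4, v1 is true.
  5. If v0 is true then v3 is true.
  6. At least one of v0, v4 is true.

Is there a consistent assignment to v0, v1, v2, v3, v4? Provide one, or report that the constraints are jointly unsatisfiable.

Case v0 = True:
  Constraint (1) is violated (v0=T) — contradiction.
Case v0 = False:
  (1) forces v4 = False.
  Constraint (6) is violated (v0=F, v4=F) — contradiction.
Both cases fail — unsatisfiable.

Unsatisfiable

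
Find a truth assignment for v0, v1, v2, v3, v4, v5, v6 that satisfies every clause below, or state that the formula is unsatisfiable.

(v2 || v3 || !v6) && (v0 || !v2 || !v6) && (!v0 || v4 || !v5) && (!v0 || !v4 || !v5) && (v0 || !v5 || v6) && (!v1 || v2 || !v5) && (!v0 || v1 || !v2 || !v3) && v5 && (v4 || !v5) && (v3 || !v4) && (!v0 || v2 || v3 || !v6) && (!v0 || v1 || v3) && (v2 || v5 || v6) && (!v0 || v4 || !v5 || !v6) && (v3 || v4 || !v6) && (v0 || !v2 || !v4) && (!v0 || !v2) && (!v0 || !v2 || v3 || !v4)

Unit clause (v5) forces v5 = True.
In (v4 || !v5) only v4 is left, so v4 = True.
In (v3 || !v4) only v3 is left, so v3 = True.
In (!v0 || !v4 || !v5) only !v0 is left, so v0 = False.
In (v0 || !v5 || v6) only v6 is left, so v6 = True.
In (v0 || !v2 || !v4) only !v2 is left, so v2 = False.
In (!v1 || v2 || !v5) only !v1 is left, so v1 = False.
All clauses satisfied.

v0=F; v1=F; v2=F; v3=T; v4=T; v5=T; v6=T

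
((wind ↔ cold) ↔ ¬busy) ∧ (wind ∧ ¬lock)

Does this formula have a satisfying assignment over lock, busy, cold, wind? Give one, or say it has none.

lock: False; busy: True; cold: False; wind: True

  (wind ↔ cold) ↔ ¬busy = True
    wind ↔ cold = False
    ¬busy = False
  wind ∧ ¬lock = True
    ¬lock = True
Both conjuncts True, so the formula holds.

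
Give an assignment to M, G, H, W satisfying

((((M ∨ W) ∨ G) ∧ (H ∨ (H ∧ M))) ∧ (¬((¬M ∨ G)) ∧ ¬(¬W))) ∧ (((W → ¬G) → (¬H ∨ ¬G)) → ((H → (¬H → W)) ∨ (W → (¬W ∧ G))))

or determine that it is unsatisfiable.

M = True, G = False, H = True, W = True

  (((M ∨ W) ∨ G) ∧ (H ∨ (H ∧ M))) ∧ (¬((¬M ∨ G)) ∧ ¬(¬W)) = True
    ((M ∨ W) ∨ G) ∧ (H ∨ (H ∧ M)) = True
      (M ∨ W) ∨ G = True
        M ∨ W = True
      H ∨ (H ∧ M) = True
        H ∧ M = True
    ¬((¬M ∨ G)) ∧ ¬(¬W) = True
      ¬((¬M ∨ G)) = True
        ¬M ∨ G = False
          ¬M = False
      ¬(¬W) = True
        ¬W = False
  ((W → ¬G) → (¬H ∨ ¬G)) → ((H → (¬H → W)) ∨ (W → (¬W ∧ G))) = True
    (W → ¬G) → (¬H ∨ ¬G) = True
      W → ¬G = True
        ¬G = True
      ¬H ∨ ¬G = True
        ¬H = False
        ¬G = True
    (H → (¬H → W)) ∨ (W → (¬W ∧ G)) = True
      H → (¬H → W) = True
        ¬H → W = True
          ¬H = False
      W → (¬W ∧ G) = False
        ¬W ∧ G = False
          ¬W = False
Both conjuncts True, so the formula holds.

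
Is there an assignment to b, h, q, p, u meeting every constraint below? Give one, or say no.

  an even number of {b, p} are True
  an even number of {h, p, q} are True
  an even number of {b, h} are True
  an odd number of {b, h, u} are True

b = False, h = False, q = False, p = False, u = True

{b, p}: 0 true → even ✓
{h, p, q}: 0 true → even ✓
{b, h}: 0 true → even ✓
{b, h, u}: 1 true → odd ✓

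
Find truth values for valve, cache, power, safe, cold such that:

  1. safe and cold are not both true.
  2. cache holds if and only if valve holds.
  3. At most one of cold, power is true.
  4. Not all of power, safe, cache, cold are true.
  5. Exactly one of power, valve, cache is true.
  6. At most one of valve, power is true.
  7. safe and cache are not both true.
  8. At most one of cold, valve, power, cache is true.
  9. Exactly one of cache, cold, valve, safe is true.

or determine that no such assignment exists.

valve = False, cache = False, power = True, safe = True, cold = False

  (1) safe=T, cold=F — not both ✓
  (2) cache=F, valve=F — same ✓
  (3) {cold, power}: 1 true — at most one ✓
  (4) {power, safe, cache, cold}: 2/4 true — not all ✓
  (5) {power, valve, cache}: 1 true — exactly one ✓
  (6) {valve, power}: 1 true — at most one ✓
  (7) safe=T, cache=F — not both ✓
  (8) {cold, valve, power, cache}: 1 true — at most one ✓
  (9) {cache, cold, valve, safe}: 1 true — exactly one ✓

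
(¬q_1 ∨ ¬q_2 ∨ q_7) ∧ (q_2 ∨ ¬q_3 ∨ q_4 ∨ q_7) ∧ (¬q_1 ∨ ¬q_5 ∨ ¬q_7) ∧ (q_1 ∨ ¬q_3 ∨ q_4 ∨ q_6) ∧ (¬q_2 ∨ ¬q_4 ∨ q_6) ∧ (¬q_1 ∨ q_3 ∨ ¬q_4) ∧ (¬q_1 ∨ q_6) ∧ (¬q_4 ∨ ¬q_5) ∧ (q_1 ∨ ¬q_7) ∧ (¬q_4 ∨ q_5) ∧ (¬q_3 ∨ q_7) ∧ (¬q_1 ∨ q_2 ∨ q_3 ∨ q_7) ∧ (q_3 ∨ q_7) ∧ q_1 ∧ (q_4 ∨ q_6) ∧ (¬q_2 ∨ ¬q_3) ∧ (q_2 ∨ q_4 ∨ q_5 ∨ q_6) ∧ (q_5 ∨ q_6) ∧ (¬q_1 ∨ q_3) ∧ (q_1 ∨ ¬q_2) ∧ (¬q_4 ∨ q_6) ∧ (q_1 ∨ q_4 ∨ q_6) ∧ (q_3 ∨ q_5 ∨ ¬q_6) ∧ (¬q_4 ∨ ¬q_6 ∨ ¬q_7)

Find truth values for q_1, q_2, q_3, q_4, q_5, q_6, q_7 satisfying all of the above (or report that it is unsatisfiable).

q_1 = True; q_2 = False; q_3 = True; q_4 = False; q_5 = False; q_6 = True; q_7 = True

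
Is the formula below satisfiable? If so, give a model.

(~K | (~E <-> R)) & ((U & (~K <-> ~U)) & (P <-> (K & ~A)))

K = True; R = False; A = True; P = False; E = True; U = True

  ~K | (~E <-> R) = True
    ~K = False
    ~E <-> R = True
      ~E = False
  (U & (~K <-> ~U)) & (P <-> (K & ~A)) = True
    U & (~K <-> ~U) = True
      ~K <-> ~U = True
        ~K = False
        ~U = False
    P <-> (K & ~A) = True
      K & ~A = False
        ~A = False
Both conjuncts True, so the formula holds.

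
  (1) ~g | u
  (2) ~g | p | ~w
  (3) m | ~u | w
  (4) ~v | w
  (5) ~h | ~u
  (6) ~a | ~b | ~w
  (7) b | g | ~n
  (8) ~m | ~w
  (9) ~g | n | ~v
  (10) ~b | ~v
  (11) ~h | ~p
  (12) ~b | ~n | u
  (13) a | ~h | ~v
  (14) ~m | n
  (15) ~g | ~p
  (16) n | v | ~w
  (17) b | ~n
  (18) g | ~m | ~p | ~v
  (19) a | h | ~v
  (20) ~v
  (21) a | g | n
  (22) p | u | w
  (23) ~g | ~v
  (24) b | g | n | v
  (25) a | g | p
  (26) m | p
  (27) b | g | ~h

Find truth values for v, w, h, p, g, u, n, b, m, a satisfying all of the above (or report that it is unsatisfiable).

v=F; w=T; h=F; p=T; g=F; u=T; n=T; b=T; m=F; a=F

Unit clause (~v) forces v = False.
Set w = True.
  then (~m | ~w) forces m = False.
  then (n | v | ~w) forces n = True.
  then (b | ~n) forces b = True.
  then (m | p) forces p = True.
  then (~a | ~b | ~w) forces a = False.
  then (~h | ~p) forces h = False.
  then (~b | ~n | u) forces u = True.
  then (~g | ~p) forces g = False.
All clauses satisfied.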